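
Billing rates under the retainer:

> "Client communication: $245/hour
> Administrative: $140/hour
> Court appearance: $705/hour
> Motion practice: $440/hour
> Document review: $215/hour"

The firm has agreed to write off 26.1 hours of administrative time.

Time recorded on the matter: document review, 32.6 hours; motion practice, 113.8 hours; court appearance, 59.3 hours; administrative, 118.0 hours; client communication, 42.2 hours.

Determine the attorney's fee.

$122,092.50

Client communication: 42.2 × $245 = $10,339.00
Administrative: 118.0 × $140 = $16,520.00
Court appearance: 59.3 × $705 = $41,806.50
Motion practice: 113.8 × $440 = $50,072.00
Document review: 32.6 × $215 = $7,009.00
Subtotal: $125,746.50
Write-off: 26.1 × $140 = $3,654.00
Total: $125,746.50 − $3,654.00 = $122,092.50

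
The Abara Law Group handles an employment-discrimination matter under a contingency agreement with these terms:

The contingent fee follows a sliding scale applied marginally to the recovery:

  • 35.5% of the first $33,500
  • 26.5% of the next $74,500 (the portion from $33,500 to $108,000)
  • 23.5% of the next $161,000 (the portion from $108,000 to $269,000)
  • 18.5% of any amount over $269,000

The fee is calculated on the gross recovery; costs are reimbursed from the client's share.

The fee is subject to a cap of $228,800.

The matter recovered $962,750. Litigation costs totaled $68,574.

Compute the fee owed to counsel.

$197,813.75

Fee base is the gross recovery, $962,750; costs are reimbursed separately.
First $33,500 at 35.5% = $11,892.50
Next $74,500 at 26.5% = $19,742.50
Next $161,000 at 23.5% = $37,835.00
Remaining $693,750 at 18.5% = $128,343.75
Fee: $11,892.50 + $19,742.50 + $37,835.00 + $128,343.75 = $197,813.75
$197,813.75 is under the $228,800 cap.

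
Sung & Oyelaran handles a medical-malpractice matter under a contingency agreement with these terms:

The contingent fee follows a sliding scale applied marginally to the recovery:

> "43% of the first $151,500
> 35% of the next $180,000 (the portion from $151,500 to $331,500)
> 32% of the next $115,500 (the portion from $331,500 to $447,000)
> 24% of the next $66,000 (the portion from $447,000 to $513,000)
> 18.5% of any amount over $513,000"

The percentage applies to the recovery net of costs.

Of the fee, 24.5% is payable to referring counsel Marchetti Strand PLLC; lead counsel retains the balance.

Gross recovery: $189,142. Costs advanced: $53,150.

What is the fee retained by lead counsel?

$44,149.80

Fee base (net of costs): $189,142 − $53,150 = $135,992
First $135,992 at 43% = $58,476.56
Referral share: 24.5% of $58,476.56 = $14,326.76; lead counsel retains $58,476.56 − $14,326.76 = $44,149.80.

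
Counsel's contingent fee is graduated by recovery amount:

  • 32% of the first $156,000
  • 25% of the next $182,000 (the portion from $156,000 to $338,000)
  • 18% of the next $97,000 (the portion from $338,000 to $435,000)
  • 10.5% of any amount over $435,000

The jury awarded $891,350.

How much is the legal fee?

$160,796.75

First $156,000 at 32% = $49,920.00
Next $182,000 at 25% = $45,500.00
Next $97,000 at 18% = $17,460.00
Remaining $456,350 at 10.5% = $47,916.75
Fee: $49,920.00 + $45,500.00 + $17,460.00 + $47,916.75 = $160,796.75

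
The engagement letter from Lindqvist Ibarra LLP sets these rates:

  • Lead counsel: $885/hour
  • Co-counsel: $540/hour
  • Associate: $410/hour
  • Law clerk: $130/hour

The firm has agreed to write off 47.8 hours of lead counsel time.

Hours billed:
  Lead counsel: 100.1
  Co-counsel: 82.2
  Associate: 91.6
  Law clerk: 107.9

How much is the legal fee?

Lead counsel: 100.1 × $885 = $88,588.50
Co-counsel: 82.2 × $540 = $44,388.00
Associate: 91.6 × $410 = $37,556.00
Law clerk: 107.9 × $130 = $14,027.00
Subtotal: $184,559.50
Write-off: 47.8 × $885 = $42,303.00
Total: $184,559.50 − $42,303.00 = $142,256.50

$142,256.50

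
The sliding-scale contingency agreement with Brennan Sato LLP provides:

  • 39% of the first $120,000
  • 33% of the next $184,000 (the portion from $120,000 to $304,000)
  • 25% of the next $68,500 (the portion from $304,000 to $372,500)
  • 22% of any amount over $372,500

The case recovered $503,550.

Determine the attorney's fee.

$153,476.00

First $120,000 at 39% = $46,800.00
Next $184,000 at 33% = $60,720.00
Next $68,500 at 25% = $17,125.00
Remaining $131,050 at 22% = $28,831.00
Fee: $46,800.00 + $60,720.00 + $17,125.00 + $28,831.00 = $153,476.00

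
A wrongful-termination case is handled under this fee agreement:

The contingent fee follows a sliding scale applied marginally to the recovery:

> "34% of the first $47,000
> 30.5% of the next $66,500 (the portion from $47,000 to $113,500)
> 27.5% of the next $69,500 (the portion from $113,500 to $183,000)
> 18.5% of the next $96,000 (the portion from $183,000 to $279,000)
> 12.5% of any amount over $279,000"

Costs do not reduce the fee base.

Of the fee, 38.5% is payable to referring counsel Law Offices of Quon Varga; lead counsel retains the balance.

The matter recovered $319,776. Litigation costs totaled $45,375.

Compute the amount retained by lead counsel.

Fee base is the gross recovery, $319,776; costs are reimbursed separately.
First $47,000 at 34% = $15,980.00
Next $66,500 at 30.5% = $20,282.50
Next $69,500 at 27.5% = $19,112.50
Next $96,000 at 18.5% = $17,760.00
Remaining $40,776 at 12.5% = $5,097.00
Fee: $15,980.00 + $20,282.50 + $19,112.50 + $17,760.00 + $5,097.00 = $78,232.00
Referral share: 38.5% of $78,232.00 = $30,119.32; lead counsel retains $78,232.00 − $30,119.32 = $48,112.68.

$48,112.68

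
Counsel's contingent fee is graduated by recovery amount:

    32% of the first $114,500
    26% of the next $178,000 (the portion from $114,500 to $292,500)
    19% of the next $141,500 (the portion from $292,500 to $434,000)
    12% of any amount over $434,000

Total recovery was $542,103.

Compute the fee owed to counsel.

First $114,500 at 32% = $36,640.00
Next $178,000 at 26% = $46,280.00
Next $141,500 at 19% = $26,885.00
Remaining $108,103 at 12% = $12,972.36
Fee: $36,640.00 + $46,280.00 + $26,885.00 + $12,972.36 = $122,777.36

$122,777.36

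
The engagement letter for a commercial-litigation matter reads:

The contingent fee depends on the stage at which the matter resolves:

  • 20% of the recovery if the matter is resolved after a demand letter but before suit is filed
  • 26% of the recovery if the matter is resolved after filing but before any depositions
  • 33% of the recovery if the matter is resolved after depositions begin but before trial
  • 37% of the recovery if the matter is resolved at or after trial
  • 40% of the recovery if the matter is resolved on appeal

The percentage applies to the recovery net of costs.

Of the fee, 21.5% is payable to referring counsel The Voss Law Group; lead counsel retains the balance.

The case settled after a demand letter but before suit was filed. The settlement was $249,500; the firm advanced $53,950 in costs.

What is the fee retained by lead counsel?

$30,701.35

Fee base (net of costs): $249,500 − $53,950 = $195,550
The matter settled after a demand letter but before suit was filed, so the 20% rate applies.
$195,550 × 20% = $39,110.00
Referral share: 21.5% of $39,110.00 = $8,408.65; lead counsel retains $39,110.00 − $8,408.65 = $30,701.35.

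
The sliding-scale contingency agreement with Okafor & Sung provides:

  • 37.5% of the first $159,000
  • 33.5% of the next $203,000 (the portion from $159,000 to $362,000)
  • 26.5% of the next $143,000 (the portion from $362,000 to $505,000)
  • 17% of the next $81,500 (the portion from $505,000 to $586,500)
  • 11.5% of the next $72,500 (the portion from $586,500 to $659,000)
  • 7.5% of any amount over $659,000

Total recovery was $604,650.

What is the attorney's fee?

$181,467.25

First $159,000 at 37.5% = $59,625.00
Next $203,000 at 33.5% = $68,005.00
Next $143,000 at 26.5% = $37,895.00
Next $81,500 at 17% = $13,855.00
Remaining $18,150 at 11.5% = $2,087.25
Fee: $59,625.00 + $68,005.00 + $37,895.00 + $13,855.00 + $2,087.25 = $181,467.25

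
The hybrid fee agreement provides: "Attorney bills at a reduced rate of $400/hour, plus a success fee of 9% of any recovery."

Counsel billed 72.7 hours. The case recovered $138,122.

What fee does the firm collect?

$41,510.98

Hourly: 72.7 × $400 = $29,080.00
Success fee: 9% of $138,122 = $12,430.98
Total: $29,080.00 + $12,430.98 = $41,510.98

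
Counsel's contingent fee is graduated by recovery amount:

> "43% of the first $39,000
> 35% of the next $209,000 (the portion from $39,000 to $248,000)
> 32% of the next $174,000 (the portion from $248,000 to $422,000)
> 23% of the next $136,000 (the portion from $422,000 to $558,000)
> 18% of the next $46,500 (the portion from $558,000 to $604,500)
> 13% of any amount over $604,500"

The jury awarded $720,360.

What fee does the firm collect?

First $39,000 at 43% = $16,770.00
Next $209,000 at 35% = $73,150.00
Next $174,000 at 32% = $55,680.00
Next $136,000 at 23% = $31,280.00
Next $46,500 at 18% = $8,370.00
Remaining $115,860 at 13% = $15,061.80
Fee: $16,770.00 + $73,150.00 + $55,680.00 + $31,280.00 + $8,370.00 + $15,061.80 = $200,311.80

$200,311.80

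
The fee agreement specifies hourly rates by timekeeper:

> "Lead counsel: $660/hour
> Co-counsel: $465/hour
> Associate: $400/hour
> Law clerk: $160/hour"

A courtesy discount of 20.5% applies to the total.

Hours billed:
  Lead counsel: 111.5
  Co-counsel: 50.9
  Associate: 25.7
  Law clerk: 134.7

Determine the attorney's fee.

Lead counsel: 111.5 × $660 = $73,590.00
Co-counsel: 50.9 × $465 = $23,668.50
Associate: 25.7 × $400 = $10,280.00
Law clerk: 134.7 × $160 = $21,552.00
Subtotal: $129,090.50
Less 20.5% discount: −$26,463.55
Total: $129,090.50 − $26,463.55 = $102,626.95

$102,626.95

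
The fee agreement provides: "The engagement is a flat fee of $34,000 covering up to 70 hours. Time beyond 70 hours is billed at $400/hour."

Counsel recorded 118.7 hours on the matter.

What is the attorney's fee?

$53,480.00

Flat fee: $34,000.00
Excess hours: 118.7 − 70 = 48.7
Overrun: 48.7 × $400 = $19,480.00
Total: $34,000.00 + $19,480.00 = $53,480.00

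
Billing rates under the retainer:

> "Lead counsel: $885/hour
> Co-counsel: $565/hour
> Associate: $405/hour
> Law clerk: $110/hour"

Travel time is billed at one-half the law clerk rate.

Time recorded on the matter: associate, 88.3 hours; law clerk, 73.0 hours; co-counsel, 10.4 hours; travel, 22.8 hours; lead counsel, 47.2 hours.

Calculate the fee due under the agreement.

$92,693.50

Lead counsel: 47.2 × $885 = $41,772.00
Co-counsel: 10.4 × $565 = $5,876.00
Associate: 88.3 × $405 = $35,761.50
Law clerk: 73.0 × $110 = $8,030.00
Subtotal: $41,772.00 + $5,876.00 + $35,761.50 + $8,030.00 = $91,439.50
Travel: 22.8 × ($110 ÷ 2) = 22.8 × $55.00 = $1,254.00
Total: $91,439.50 + $1,254.00 = $92,693.50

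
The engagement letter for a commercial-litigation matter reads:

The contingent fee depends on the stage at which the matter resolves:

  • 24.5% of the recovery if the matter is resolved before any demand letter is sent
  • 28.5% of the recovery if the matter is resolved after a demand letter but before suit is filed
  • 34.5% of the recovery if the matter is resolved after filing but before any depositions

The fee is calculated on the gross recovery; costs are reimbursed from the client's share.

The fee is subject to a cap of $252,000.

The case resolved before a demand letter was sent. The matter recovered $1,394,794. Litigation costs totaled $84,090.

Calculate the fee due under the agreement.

Fee base is the gross recovery, $1,394,794; costs are reimbursed separately.
The matter resolved before a demand letter was sent, so the 24.5% rate applies.
$1,394,794 × 24.5% = $341,724.53
$341,724.53 exceeds the $252,000 cap, so the fee is capped at $252,000.00.

$252,000.00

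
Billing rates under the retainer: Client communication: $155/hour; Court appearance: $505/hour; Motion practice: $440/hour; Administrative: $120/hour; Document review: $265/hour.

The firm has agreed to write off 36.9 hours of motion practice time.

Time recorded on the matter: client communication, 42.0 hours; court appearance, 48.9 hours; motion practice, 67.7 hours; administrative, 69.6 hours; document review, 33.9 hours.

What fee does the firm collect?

$62,092.00

Client communication: 42.0 × $155 = $6,510.00
Court appearance: 48.9 × $505 = $24,694.50
Motion practice: 67.7 × $440 = $29,788.00
Administrative: 69.6 × $120 = $8,352.00
Document review: 33.9 × $265 = $8,983.50
Subtotal: $78,328.00
Write-off: 36.9 × $440 = $16,236.00
Total: $78,328.00 − $16,236.00 = $62,092.00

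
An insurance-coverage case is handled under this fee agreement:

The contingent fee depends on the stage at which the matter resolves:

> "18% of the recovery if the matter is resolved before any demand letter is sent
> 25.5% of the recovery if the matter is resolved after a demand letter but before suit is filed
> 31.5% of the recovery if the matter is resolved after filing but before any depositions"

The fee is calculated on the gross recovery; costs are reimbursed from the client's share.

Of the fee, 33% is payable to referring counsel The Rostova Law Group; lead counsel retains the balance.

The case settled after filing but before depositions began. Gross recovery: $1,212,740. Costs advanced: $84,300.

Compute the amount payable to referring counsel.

$126,064.32

Fee base is the gross recovery, $1,212,740; costs are reimbursed separately.
The matter settled after filing but before depositions began, so the 31.5% rate applies.
$1,212,740 × 31.5% = $382,013.10
Referral share: 33% of $382,013.10 = $126,064.32; lead counsel retains $382,013.10 − $126,064.32 = $255,948.78.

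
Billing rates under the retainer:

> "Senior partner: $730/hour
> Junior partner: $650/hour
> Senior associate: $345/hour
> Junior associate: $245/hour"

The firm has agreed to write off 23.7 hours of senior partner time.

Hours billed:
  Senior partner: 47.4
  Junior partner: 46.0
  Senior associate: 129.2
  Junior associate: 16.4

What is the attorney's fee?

$95,793.00

Senior partner: 47.4 × $730 = $34,602.00
Junior partner: 46.0 × $650 = $29,900.00
Senior associate: 129.2 × $345 = $44,574.00
Junior associate: 16.4 × $245 = $4,018.00
Subtotal: $113,094.00
Write-off: 23.7 × $730 = $17,301.00
Total: $113,094.00 − $17,301.00 = $95,793.00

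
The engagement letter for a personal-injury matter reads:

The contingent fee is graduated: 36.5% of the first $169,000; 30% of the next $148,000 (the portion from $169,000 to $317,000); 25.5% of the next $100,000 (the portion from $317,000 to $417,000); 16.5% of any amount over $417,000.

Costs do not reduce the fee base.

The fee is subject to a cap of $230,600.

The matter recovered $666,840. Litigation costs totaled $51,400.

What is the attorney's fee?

$172,808.60

Fee base is the gross recovery, $666,840; costs are reimbursed separately.
First $169,000 at 36.5% = $61,685.00
Next $148,000 at 30% = $44,400.00
Next $100,000 at 25.5% = $25,500.00
Remaining $249,840 at 16.5% = $41,223.60
Fee: $61,685.00 + $44,400.00 + $25,500.00 + $41,223.60 = $172,808.60
$172,808.60 is under the $230,600 cap.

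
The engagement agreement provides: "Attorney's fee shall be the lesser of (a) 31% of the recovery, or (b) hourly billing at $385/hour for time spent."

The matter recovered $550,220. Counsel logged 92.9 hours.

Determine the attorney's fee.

$35,766.50

(a) 31% of $550,220 = $170,568.20
(b) 92.9 × $385 = $35,766.50
The lesser is (b): $35,766.50.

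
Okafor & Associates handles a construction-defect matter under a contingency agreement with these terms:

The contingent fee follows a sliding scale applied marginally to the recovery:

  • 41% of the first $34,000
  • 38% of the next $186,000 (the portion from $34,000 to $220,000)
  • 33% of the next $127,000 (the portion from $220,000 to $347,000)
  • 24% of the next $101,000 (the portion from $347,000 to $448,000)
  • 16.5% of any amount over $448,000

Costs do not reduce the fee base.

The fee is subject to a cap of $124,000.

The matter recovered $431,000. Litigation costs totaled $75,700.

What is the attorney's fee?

$124,000.00

Fee base is the gross recovery, $431,000; costs are reimbursed separately.
First $34,000 at 41% = $13,940.00
Next $186,000 at 38% = $70,680.00
Next $127,000 at 33% = $41,910.00
Remaining $84,000 at 24% = $20,160.00
Fee: $13,940.00 + $70,680.00 + $41,910.00 + $20,160.00 = $146,690.00
$146,690.00 exceeds the $124,000 cap, so the fee is capped at $124,000.00.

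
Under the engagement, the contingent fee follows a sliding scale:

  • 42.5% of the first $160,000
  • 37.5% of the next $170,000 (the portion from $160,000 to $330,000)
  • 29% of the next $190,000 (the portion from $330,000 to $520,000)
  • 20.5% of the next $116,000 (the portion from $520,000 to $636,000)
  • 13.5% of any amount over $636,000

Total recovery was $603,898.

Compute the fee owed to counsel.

$204,049.09

First $160,000 at 42.5% = $68,000.00
Next $170,000 at 37.5% = $63,750.00
Next $190,000 at 29% = $55,100.00
Remaining $83,898 at 20.5% = $17,199.09
Fee: $68,000.00 + $63,750.00 + $55,100.00 + $17,199.09 = $204,049.09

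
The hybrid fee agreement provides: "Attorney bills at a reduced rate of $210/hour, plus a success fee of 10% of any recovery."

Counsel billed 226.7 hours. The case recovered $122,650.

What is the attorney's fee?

Hourly: 226.7 × $210 = $47,607.00
Success fee: 10% of $122,650 = $12,265.00
Total: $47,607.00 + $12,265.00 = $59,872.00

$59,872.00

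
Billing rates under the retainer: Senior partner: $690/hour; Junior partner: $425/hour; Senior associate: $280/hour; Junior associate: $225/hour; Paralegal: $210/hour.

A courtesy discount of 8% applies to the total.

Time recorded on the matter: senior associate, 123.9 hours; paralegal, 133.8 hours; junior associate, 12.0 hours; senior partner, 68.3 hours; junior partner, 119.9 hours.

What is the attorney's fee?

$150,488.54

Senior partner: 68.3 × $690 = $47,127.00
Junior partner: 119.9 × $425 = $50,957.50
Senior associate: 123.9 × $280 = $34,692.00
Junior associate: 12.0 × $225 = $2,700.00
Paralegal: 133.8 × $210 = $28,098.00
Subtotal: $163,574.50
Less 8% discount: −$13,085.96
Total: $163,574.50 − $13,085.96 = $150,488.54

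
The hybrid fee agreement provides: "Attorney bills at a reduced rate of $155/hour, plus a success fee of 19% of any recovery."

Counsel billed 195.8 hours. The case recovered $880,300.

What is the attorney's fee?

Hourly: 195.8 × $155 = $30,349.00
Success fee: 19% of $880,300 = $167,257.00
Total: $30,349.00 + $167,257.00 = $197,606.00

$197,606.00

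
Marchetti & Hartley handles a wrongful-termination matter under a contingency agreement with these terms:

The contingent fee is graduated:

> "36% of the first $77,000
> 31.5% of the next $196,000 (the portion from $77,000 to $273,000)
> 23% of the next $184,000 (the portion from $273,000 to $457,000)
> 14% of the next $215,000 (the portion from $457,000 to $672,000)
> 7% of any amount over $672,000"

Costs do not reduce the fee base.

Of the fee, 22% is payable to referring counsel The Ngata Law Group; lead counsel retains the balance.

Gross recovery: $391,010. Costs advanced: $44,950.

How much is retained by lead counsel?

Fee base is the gross recovery, $391,010; costs are reimbursed separately.
First $77,000 at 36% = $27,720.00
Next $196,000 at 31.5% = $61,740.00
Remaining $118,010 at 23% = $27,142.30
Fee: $27,720.00 + $61,740.00 + $27,142.30 = $116,602.30
Referral share: 22% of $116,602.30 = $25,652.51; lead counsel retains $116,602.30 − $25,652.51 = $90,949.79.

$90,949.79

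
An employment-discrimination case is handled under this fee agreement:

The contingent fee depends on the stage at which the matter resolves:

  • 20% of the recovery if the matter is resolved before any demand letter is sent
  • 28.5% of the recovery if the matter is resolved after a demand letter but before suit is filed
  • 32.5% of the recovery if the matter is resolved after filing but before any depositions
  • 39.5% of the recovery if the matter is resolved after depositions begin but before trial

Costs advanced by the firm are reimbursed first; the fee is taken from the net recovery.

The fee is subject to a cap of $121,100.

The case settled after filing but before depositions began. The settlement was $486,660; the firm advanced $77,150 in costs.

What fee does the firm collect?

Fee base (net of costs): $486,660 − $77,150 = $409,510
The matter settled after filing but before depositions began, so the 32.5% rate applies.
$409,510 × 32.5% = $133,090.75
$133,090.75 exceeds the $121,100 cap, so the fee is capped at $121,100.00.

$121,100.00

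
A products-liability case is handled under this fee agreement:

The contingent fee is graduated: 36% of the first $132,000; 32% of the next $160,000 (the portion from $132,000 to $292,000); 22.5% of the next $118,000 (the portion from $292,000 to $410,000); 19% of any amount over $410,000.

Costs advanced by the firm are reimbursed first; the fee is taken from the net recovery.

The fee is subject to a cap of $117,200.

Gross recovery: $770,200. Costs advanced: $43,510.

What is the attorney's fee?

Fee base (net of costs): $770,200 − $43,510 = $726,690
First $132,000 at 36% = $47,520.00
Next $160,000 at 32% = $51,200.00
Next $118,000 at 22.5% = $26,550.00
Remaining $316,690 at 19% = $60,171.10
Fee: $47,520.00 + $51,200.00 + $26,550.00 + $60,171.10 = $185,441.10
$185,441.10 exceeds the $117,200 cap, so the fee is capped at $117,200.00.

$117,200.00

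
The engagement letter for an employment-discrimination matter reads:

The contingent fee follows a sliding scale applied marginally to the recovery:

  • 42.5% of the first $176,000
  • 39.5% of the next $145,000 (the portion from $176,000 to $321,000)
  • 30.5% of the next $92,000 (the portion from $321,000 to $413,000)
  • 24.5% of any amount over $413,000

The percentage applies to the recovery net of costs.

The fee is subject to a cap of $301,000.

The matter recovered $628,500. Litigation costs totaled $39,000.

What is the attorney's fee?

Fee base (net of costs): $628,500 − $39,000 = $589,500
First $176,000 at 42.5% = $74,800.00
Next $145,000 at 39.5% = $57,275.00
Next $92,000 at 30.5% = $28,060.00
Remaining $176,500 at 24.5% = $43,242.50
Fee: $74,800.00 + $57,275.00 + $28,060.00 + $43,242.50 = $203,377.50
$203,377.50 is under the $301,000 cap.

$203,377.50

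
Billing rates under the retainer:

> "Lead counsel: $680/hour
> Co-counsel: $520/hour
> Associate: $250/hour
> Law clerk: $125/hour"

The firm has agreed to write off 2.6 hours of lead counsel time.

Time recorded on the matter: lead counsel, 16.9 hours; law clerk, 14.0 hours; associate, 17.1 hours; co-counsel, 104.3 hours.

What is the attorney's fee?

$69,985.00

Lead counsel: 16.9 × $680 = $11,492.00
Co-counsel: 104.3 × $520 = $54,236.00
Associate: 17.1 × $250 = $4,275.00
Law clerk: 14.0 × $125 = $1,750.00
Subtotal: $71,753.00
Write-off: 2.6 × $680 = $1,768.00
Total: $71,753.00 − $1,768.00 = $69,985.00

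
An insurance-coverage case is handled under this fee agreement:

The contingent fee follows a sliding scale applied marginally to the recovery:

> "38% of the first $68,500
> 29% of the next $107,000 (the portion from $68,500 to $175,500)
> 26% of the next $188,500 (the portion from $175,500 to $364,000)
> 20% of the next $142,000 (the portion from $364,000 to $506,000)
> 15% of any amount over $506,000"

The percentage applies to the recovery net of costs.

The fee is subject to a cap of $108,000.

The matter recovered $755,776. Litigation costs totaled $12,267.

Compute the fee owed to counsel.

$108,000.00

Fee base (net of costs): $755,776 − $12,267 = $743,509
First $68,500 at 38% = $26,030.00
Next $107,000 at 29% = $31,030.00
Next $188,500 at 26% = $49,010.00
Next $142,000 at 20% = $28,400.00
Remaining $237,509 at 15% = $35,626.35
Fee: $26,030.00 + $31,030.00 + $49,010.00 + $28,400.00 + $35,626.35 = $170,096.35
$170,096.35 exceeds the $108,000 cap, so the fee is capped at $108,000.00.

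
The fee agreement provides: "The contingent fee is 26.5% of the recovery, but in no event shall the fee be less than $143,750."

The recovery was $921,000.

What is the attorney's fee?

26.5% of $921,000 = $244,065.00
That exceeds the $143,750 minimum.

$244,065.00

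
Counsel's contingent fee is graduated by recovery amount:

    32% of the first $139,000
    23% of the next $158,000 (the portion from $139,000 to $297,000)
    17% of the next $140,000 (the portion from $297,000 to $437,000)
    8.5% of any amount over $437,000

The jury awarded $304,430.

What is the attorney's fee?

First $139,000 at 32% = $44,480.00
Next $158,000 at 23% = $36,340.00
Remaining $7,430 at 17% = $1,263.10
Fee: $44,480.00 + $36,340.00 + $1,263.10 = $82,083.10

$82,083.10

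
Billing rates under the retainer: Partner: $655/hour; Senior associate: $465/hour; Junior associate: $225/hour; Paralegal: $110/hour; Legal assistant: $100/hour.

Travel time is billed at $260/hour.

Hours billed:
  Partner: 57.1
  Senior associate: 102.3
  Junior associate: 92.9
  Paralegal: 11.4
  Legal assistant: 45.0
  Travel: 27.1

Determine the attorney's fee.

$118,672.50

Partner: 57.1 × $655 = $37,400.50
Senior associate: 102.3 × $465 = $47,569.50
Junior associate: 92.9 × $225 = $20,902.50
Paralegal: 11.4 × $110 = $1,254.00
Legal assistant: 45.0 × $100 = $4,500.00
Subtotal: $37,400.50 + $47,569.50 + $20,902.50 + $1,254.00 + $4,500.00 = $111,626.50
Travel: 27.1 × $260 = $7,046.00
Total: $111,626.50 + $7,046.00 = $118,672.50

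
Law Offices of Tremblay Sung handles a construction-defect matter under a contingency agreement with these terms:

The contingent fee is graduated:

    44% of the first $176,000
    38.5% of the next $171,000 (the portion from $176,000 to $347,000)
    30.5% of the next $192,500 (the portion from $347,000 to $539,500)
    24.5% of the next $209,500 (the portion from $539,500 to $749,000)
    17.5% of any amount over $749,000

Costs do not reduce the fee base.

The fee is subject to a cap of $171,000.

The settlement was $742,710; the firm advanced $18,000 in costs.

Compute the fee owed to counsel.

Fee base is the gross recovery, $742,710; costs are reimbursed separately.
First $176,000 at 44% = $77,440.00
Next $171,000 at 38.5% = $65,835.00
Next $192,500 at 30.5% = $58,712.50
Remaining $203,210 at 24.5% = $49,786.45
Fee: $77,440.00 + $65,835.00 + $58,712.50 + $49,786.45 = $251,773.95
$251,773.95 exceeds the $171,000 cap, so the fee is capped at $171,000.00.

$171,000.00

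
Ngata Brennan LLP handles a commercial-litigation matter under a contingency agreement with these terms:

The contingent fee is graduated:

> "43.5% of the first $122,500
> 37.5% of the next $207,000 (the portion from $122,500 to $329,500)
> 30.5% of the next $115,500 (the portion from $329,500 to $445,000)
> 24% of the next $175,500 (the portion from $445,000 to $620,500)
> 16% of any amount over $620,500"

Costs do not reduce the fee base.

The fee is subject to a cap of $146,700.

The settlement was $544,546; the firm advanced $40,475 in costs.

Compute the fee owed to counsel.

Fee base is the gross recovery, $544,546; costs are reimbursed separately.
First $122,500 at 43.5% = $53,287.50
Next $207,000 at 37.5% = $77,625.00
Next $115,500 at 30.5% = $35,227.50
Remaining $99,546 at 24% = $23,891.04
Fee: $53,287.50 + $77,625.00 + $35,227.50 + $23,891.04 = $190,031.04
$190,031.04 exceeds the $146,700 cap, so the fee is capped at $146,700.00.

$146,700.00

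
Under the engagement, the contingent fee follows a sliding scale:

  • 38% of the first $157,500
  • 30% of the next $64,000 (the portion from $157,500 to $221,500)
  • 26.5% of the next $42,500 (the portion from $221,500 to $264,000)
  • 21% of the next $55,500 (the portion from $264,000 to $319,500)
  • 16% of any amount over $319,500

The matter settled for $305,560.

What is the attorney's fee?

First $157,500 at 38% = $59,850.00
Next $64,000 at 30% = $19,200.00
Next $42,500 at 26.5% = $11,262.50
Remaining $41,560 at 21% = $8,727.60
Fee: $59,850.00 + $19,200.00 + $11,262.50 + $8,727.60 = $99,040.10

$99,040.10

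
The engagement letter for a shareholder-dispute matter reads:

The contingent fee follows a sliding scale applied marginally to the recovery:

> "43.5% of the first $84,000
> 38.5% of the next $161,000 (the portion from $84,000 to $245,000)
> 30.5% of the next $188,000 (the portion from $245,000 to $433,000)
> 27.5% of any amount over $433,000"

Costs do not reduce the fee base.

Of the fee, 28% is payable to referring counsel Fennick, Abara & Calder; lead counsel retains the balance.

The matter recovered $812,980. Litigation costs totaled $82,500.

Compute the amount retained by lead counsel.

Fee base is the gross recovery, $812,980; costs are reimbursed separately.
First $84,000 at 43.5% = $36,540.00
Next $161,000 at 38.5% = $61,985.00
Next $188,000 at 30.5% = $57,340.00
Remaining $379,980 at 27.5% = $104,494.50
Fee: $36,540.00 + $61,985.00 + $57,340.00 + $104,494.50 = $260,359.50
Referral share: 28% of $260,359.50 = $72,900.66; lead counsel retains $260,359.50 − $72,900.66 = $187,458.84.

$187,458.84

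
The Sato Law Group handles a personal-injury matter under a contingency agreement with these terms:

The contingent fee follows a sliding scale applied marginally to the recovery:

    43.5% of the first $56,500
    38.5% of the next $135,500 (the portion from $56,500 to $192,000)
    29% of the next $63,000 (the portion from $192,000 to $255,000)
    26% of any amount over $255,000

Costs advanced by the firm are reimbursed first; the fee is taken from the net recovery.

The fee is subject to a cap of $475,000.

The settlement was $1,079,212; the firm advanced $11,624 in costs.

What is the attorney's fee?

$306,287.88

Fee base (net of costs): $1,079,212 − $11,624 = $1,067,588
First $56,500 at 43.5% = $24,577.50
Next $135,500 at 38.5% = $52,167.50
Next $63,000 at 29% = $18,270.00
Remaining $812,588 at 26% = $211,272.88
Fee: $24,577.50 + $52,167.50 + $18,270.00 + $211,272.88 = $306,287.88
$306,287.88 is under the $475,000 cap.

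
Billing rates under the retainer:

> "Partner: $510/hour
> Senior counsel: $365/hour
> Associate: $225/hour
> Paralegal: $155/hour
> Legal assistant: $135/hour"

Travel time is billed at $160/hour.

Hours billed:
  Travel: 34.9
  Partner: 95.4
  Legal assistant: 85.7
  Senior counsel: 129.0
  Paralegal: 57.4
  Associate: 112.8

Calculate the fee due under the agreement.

$147,169.50

Partner: 95.4 × $510 = $48,654.00
Senior counsel: 129.0 × $365 = $47,085.00
Associate: 112.8 × $225 = $25,380.00
Paralegal: 57.4 × $155 = $8,897.00
Legal assistant: 85.7 × $135 = $11,569.50
Subtotal: $48,654.00 + $47,085.00 + $25,380.00 + $8,897.00 + $11,569.50 = $141,585.50
Travel: 34.9 × $160 = $5,584.00
Total: $141,585.50 + $5,584.00 = $147,169.50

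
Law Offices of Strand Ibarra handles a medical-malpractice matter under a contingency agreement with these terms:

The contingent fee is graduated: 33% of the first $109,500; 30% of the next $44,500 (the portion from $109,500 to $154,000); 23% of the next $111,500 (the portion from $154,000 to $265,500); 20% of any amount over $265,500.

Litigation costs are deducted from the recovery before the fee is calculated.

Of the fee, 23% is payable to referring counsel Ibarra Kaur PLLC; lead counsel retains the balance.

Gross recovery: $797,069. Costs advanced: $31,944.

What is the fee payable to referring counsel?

$40,262.65

Fee base (net of costs): $797,069 − $31,944 = $765,125
First $109,500 at 33% = $36,135.00
Next $44,500 at 30% = $13,350.00
Next $111,500 at 23% = $25,645.00
Remaining $499,625 at 20% = $99,925.00
Fee: $36,135.00 + $13,350.00 + $25,645.00 + $99,925.00 = $175,055.00
Referral share: 23% of $175,055.00 = $40,262.65; lead counsel retains $175,055.00 − $40,262.65 = $134,792.35.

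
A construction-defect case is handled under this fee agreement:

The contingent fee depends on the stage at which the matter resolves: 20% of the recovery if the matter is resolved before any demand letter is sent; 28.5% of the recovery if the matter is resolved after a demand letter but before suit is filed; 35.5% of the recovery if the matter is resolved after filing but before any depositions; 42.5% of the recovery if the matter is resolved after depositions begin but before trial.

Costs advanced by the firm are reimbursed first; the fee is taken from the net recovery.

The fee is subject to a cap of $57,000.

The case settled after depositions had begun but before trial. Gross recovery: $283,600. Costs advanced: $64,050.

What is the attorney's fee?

$57,000.00

Fee base (net of costs): $283,600 − $64,050 = $219,550
The matter settled after depositions had begun but before trial, so the 42.5% rate applies.
$219,550 × 42.5% = $93,308.75
$93,308.75 exceeds the $57,000 cap, so the fee is capped at $57,000.00.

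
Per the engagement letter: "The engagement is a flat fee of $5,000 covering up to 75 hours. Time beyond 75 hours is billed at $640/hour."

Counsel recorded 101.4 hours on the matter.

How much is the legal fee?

$21,896.00

Flat fee: $5,000.00
Excess hours: 101.4 − 75 = 26.4
Overrun: 26.4 × $640 = $16,896.00
Total: $5,000.00 + $16,896.00 = $21,896.00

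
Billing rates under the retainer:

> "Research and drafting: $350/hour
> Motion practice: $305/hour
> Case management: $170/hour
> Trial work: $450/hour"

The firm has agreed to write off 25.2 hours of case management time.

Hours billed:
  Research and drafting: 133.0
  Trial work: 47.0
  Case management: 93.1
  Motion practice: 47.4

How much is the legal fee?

Research and drafting: 133.0 × $350 = $46,550.00
Motion practice: 47.4 × $305 = $14,457.00
Case management: 93.1 × $170 = $15,827.00
Trial work: 47.0 × $450 = $21,150.00
Subtotal: $97,984.00
Write-off: 25.2 × $170 = $4,284.00
Total: $97,984.00 − $4,284.00 = $93,700.00

$93,700.00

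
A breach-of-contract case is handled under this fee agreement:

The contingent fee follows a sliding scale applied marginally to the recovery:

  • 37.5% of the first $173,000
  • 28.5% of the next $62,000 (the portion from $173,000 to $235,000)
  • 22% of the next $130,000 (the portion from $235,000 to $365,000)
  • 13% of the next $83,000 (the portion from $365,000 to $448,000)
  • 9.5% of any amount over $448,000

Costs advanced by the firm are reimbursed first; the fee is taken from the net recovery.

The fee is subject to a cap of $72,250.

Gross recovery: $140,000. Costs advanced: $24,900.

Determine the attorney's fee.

Fee base (net of costs): $140,000 − $24,900 = $115,100
First $115,100 at 37.5% = $43,162.50
$43,162.50 is under the $72,250 cap.

$43,162.50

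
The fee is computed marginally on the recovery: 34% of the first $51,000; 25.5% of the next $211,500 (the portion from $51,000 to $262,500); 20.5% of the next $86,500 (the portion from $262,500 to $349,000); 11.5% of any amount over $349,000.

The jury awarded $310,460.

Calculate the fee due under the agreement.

$81,104.30

First $51,000 at 34% = $17,340.00
Next $211,500 at 25.5% = $53,932.50
Remaining $47,960 at 20.5% = $9,831.80
Fee: $17,340.00 + $53,932.50 + $9,831.80 = $81,104.30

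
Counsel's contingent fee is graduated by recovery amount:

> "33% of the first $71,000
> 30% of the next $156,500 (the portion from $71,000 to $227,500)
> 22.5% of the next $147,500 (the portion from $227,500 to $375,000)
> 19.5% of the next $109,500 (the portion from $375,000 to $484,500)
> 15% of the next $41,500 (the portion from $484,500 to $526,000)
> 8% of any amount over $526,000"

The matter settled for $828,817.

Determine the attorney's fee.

$155,370.36

First $71,000 at 33% = $23,430.00
Next $156,500 at 30% = $46,950.00
Next $147,500 at 22.5% = $33,187.50
Next $109,500 at 19.5% = $21,352.50
Next $41,500 at 15% = $6,225.00
Remaining $302,817 at 8% = $24,225.36
Fee: $23,430.00 + $46,950.00 + $33,187.50 + $21,352.50 + $6,225.00 + $24,225.36 = $155,370.36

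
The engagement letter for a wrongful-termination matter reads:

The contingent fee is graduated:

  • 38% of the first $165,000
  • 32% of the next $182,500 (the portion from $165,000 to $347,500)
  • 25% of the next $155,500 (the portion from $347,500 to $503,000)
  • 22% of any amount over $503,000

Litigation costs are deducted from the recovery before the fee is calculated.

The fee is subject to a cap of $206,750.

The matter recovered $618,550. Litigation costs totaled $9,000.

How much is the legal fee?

$183,416.00

Fee base (net of costs): $618,550 − $9,000 = $609,550
First $165,000 at 38% = $62,700.00
Next $182,500 at 32% = $58,400.00
Next $155,500 at 25% = $38,875.00
Remaining $106,550 at 22% = $23,441.00
Fee: $62,700.00 + $58,400.00 + $38,875.00 + $23,441.00 = $183,416.00
$183,416.00 is under the $206,750 cap.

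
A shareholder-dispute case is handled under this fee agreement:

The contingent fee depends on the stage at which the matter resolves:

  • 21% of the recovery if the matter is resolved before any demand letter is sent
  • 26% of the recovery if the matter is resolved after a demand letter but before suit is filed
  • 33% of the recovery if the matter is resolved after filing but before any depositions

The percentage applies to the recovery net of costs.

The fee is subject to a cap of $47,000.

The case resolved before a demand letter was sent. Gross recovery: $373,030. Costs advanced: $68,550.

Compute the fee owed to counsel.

Fee base (net of costs): $373,030 − $68,550 = $304,480
The matter resolved before a demand letter was sent, so the 21% rate applies.
$304,480 × 21% = $63,940.80
$63,940.80 exceeds the $47,000 cap, so the fee is capped at $47,000.00.

$47,000.00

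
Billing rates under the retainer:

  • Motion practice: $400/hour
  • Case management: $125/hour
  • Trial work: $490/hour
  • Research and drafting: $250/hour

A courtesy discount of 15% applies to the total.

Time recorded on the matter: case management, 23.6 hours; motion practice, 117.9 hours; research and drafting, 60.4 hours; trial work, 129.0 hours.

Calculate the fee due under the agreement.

$109,157.00

Motion practice: 117.9 × $400 = $47,160.00
Case management: 23.6 × $125 = $2,950.00
Trial work: 129.0 × $490 = $63,210.00
Research and drafting: 60.4 × $250 = $15,100.00
Subtotal: $128,420.00
Less 15% discount: −$19,263.00
Total: $128,420.00 − $19,263.00 = $109,157.00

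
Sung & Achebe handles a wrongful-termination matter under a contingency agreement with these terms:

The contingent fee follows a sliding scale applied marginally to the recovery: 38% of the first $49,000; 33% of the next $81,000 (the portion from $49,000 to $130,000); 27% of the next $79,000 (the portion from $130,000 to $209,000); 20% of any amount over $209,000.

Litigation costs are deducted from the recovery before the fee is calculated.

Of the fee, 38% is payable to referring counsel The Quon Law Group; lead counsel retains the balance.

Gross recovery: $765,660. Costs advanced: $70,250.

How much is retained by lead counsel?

Fee base (net of costs): $765,660 − $70,250 = $695,410
First $49,000 at 38% = $18,620.00
Next $81,000 at 33% = $26,730.00
Next $79,000 at 27% = $21,330.00
Remaining $486,410 at 20% = $97,282.00
Fee: $18,620.00 + $26,730.00 + $21,330.00 + $97,282.00 = $163,962.00
Referral share: 38% of $163,962.00 = $62,305.56; lead counsel retains $163,962.00 − $62,305.56 = $101,656.44.

$101,656.44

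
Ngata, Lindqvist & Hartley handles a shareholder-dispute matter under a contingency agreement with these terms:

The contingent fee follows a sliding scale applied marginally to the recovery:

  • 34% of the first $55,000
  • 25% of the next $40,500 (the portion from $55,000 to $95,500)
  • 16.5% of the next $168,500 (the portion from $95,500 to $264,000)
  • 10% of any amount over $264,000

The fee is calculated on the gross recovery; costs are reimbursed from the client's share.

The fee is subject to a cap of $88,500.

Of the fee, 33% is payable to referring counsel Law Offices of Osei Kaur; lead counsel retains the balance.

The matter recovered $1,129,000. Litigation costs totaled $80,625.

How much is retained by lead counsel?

Fee base is the gross recovery, $1,129,000; costs are reimbursed separately.
First $55,000 at 34% = $18,700.00
Next $40,500 at 25% = $10,125.00
Next $168,500 at 16.5% = $27,802.50
Remaining $865,000 at 10% = $86,500.00
Fee: $18,700.00 + $10,125.00 + $27,802.50 + $86,500.00 = $143,127.50
$143,127.50 exceeds the $88,500 cap, so the fee is capped at $88,500.00.
Referral share: 33% of $88,500.00 = $29,205.00; lead counsel retains $88,500.00 − $29,205.00 = $59,295.00.

$59,295.00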